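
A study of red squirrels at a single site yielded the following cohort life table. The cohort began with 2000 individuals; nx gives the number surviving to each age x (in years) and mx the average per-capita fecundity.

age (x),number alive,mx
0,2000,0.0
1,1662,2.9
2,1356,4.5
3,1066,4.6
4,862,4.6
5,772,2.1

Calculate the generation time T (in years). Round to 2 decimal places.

2.60

lx = nx/n0 = nx/2000: 1, 0.831, 0.678, 0.533, 0.431, 0.386
lx·mx: 0, 2.4099, 3.051, 2.4518, 1.9826, 0.8106 → R0 = 10.7059
x·lx·mx: 0, 2.4099, 6.102, 7.3554, 7.9304, 4.053 → Σ = 27.8507
T = 27.8507 / 10.7059 = 2.601435… → 2.60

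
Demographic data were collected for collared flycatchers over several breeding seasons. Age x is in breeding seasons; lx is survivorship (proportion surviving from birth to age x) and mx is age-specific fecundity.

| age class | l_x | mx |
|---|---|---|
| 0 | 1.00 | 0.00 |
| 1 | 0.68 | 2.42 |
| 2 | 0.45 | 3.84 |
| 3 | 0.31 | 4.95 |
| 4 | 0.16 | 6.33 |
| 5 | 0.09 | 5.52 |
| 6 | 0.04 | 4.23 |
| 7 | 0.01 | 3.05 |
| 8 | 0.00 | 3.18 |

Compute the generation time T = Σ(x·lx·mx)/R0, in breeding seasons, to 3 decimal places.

2.640

lx·mx: 0, 1.6456, 1.728, 1.5345, 1.0128, 0.4968, 0.1692, 0.0305, 0 → R0 = 6.6174
x·lx·mx: 0, 1.6456, 3.456, 4.6035, 4.0512, 2.484, 1.0152, 0.2135, 0 → Σ = 17.469
T = 17.469 / 6.6174 = 2.639859… → 2.640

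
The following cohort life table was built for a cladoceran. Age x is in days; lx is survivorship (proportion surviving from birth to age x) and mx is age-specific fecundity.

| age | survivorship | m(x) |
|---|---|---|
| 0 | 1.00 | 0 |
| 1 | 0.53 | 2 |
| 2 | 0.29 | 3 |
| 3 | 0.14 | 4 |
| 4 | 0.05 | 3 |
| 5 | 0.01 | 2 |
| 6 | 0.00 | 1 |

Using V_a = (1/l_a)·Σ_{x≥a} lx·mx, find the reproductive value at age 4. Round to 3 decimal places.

lx·mx for x ≥ 4: 0.15, 0.02, 0 → sum = 0.17
V_4 = 0.17 / l_4 = 0.17 / 0.05 = 3.4 → 3.400

3.400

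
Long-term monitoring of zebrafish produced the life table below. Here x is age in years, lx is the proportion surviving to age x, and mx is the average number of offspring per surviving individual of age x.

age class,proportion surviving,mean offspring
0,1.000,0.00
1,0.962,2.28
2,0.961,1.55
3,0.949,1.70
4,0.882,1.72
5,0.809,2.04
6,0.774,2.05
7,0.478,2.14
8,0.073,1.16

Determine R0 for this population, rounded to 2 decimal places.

lx·mx by age: 0, 2.19336, 1.48955, 1.6133, 1.51704, 1.65036, 1.5867, 1.02292, 0.08468
R0 = Σ lx·mx = 11.15791 → 11.16

11.16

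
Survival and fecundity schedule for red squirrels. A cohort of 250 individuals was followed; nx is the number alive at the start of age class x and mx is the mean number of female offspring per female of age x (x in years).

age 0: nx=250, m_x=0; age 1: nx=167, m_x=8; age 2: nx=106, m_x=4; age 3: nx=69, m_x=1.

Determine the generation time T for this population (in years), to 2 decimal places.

1.31

lx = nx/n0 = nx/250: 1, 0.668, 0.424, 0.276
lx·mx: 0, 5.344, 1.696, 0.276 → R0 = 7.316
x·lx·mx: 0, 5.344, 3.392, 0.828 → Σ = 9.564
T = 9.564 / 7.316 = 1.307272… → 1.31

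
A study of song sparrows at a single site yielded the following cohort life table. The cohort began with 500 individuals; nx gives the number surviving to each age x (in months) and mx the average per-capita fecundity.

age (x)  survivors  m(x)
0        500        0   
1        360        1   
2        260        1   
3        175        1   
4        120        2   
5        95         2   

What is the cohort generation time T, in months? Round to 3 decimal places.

lx = nx/n0 = nx/500: 1, 0.72, 0.52, 0.35, 0.24, 0.19
lx·mx: 0, 0.72, 0.52, 0.35, 0.48, 0.38 → R0 = 2.45
x·lx·mx: 0, 0.72, 1.04, 1.05, 1.92, 1.9 → Σ = 6.63
T = 6.63 / 2.45 = 2.706122… → 2.706

2.706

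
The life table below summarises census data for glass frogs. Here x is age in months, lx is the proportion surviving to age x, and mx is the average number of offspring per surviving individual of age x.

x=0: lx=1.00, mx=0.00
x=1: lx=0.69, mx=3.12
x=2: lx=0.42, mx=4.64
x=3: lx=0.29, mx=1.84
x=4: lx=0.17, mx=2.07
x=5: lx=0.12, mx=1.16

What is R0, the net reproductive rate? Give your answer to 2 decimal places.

5.13

lx·mx by age: 0, 2.1528, 1.9488, 0.5336, 0.3519, 0.1392
R0 = Σ lx·mx = 5.1263 → 5.13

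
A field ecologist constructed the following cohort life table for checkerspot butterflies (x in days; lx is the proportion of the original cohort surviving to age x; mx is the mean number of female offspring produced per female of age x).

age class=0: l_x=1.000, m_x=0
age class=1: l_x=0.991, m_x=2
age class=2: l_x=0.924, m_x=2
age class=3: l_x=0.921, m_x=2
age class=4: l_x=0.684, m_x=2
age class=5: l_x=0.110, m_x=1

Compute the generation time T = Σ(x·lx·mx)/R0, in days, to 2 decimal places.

lx·mx: 0, 1.982, 1.848, 1.842, 1.368, 0.11 → R0 = 7.15
x·lx·mx: 0, 1.982, 3.696, 5.526, 5.472, 0.55 → Σ = 17.226
T = 17.226 / 7.15 = 2.409231… → 2.41

2.41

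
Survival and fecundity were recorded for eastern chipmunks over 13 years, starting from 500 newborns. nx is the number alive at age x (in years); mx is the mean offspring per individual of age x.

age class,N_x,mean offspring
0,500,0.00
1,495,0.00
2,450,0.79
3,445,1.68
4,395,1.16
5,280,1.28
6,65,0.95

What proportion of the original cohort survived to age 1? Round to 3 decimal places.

0.990

l_1 = n_1/n_0 = 495/500 = 0.99 → 0.990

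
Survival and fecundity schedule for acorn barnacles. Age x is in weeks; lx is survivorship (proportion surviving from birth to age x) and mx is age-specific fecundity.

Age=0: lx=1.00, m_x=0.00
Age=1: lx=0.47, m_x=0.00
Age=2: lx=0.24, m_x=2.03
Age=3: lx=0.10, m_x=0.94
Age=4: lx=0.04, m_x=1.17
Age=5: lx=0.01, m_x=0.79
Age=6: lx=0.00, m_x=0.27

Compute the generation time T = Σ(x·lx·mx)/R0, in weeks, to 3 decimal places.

2.332

lx·mx: 0, 0, 0.4872, 0.094, 0.0468, 0.0079, 0 → R0 = 0.6359
x·lx·mx: 0, 0, 0.9744, 0.282, 0.1872, 0.0395, 0 → Σ = 1.4831
T = 1.4831 / 0.6359 = 2.332285… → 2.332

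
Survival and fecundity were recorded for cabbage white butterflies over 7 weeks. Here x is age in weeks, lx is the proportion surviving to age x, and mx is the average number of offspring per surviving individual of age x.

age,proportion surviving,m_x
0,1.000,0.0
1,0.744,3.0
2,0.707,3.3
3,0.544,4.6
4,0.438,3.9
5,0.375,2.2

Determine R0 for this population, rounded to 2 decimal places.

lx·mx by age: 0, 2.232, 2.3331, 2.5024, 1.7082, 0.825
R0 = Σ lx·mx = 9.6007 → 9.60

9.60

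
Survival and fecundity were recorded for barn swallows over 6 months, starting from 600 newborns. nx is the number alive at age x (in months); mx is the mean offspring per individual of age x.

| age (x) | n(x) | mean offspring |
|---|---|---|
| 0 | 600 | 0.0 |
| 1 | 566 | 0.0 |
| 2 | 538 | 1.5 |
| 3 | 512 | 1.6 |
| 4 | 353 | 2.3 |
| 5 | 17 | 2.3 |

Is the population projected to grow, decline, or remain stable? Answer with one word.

growing

lx = nx/n0 = nx/600: 1, 0.94333…, 0.89667…, 0.85333…, 0.58833…, 0.02833…
R0 = Σ lx·mx = 0 + 0 + 1.345… + 1.365333… + 1.353167… + 0.065167… = 4.128667…
R0 > 1, so the population is growing.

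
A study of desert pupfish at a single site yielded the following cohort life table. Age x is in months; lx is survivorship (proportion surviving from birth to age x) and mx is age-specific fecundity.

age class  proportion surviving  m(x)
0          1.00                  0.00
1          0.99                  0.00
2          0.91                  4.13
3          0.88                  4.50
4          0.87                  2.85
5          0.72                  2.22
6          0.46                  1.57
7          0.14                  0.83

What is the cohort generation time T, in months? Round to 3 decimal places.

3.360

lx·mx: 0, 0, 3.7583, 3.96, 2.4795, 1.5984, 0.7222, 0.1162 → R0 = 12.6346
x·lx·mx: 0, 0, 7.5166, 11.88, 9.918, 7.992, 4.3332, 0.8134 → Σ = 42.4532
T = 42.4532 / 12.6346 = 3.360075… → 3.360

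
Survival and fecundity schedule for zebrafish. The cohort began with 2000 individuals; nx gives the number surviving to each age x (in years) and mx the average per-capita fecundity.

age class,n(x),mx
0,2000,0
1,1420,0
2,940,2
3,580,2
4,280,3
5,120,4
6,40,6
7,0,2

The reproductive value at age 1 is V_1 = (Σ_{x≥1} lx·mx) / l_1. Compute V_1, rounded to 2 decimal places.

lx = nx/n0 = nx/2000: 1, 0.71, 0.47, 0.29, 0.14, 0.06, 0.02, 0
lx·mx for x ≥ 1: 0, 0.94, 0.58, 0.42, 0.24, 0.12, 0 → sum = 2.3
V_1 = 2.3 / l_1 = 2.3 / 0.71 = 3.239437… → 3.24

3.24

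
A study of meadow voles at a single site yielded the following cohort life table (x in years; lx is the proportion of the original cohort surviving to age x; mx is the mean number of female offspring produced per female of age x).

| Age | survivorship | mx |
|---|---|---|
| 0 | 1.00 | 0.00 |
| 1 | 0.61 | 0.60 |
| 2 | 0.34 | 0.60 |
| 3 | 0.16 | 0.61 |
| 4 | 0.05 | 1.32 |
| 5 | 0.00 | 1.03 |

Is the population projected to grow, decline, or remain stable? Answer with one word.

declining

R0 = Σ lx·mx = 0 + 0.366 + 0.204 + 0.0976 + 0.066 + 0 = 0.7336
R0 < 1, so the population is declining.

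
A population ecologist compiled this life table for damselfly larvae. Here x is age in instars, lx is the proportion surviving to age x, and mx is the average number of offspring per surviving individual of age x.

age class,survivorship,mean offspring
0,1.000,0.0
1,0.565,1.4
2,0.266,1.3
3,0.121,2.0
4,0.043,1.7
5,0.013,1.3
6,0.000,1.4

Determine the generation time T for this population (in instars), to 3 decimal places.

1.760

lx·mx: 0, 0.791, 0.3458, 0.242, 0.0731, 0.0169, 0 → R0 = 1.4688
x·lx·mx: 0, 0.791, 0.6916, 0.726, 0.2924, 0.0845, 0 → Σ = 2.5855
T = 2.5855 / 1.4688 = 1.760281… → 1.760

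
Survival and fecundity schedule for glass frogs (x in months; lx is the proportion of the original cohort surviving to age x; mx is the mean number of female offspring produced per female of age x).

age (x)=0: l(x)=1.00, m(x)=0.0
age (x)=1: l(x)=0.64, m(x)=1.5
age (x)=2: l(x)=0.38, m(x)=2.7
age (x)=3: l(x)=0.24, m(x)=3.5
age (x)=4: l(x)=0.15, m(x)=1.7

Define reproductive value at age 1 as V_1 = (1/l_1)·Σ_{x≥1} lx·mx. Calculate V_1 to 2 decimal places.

4.81

lx·mx for x ≥ 1: 0.96, 1.026, 0.84, 0.255 → sum = 3.081
V_1 = 3.081 / l_1 = 3.081 / 0.64 = 4.814063… → 4.81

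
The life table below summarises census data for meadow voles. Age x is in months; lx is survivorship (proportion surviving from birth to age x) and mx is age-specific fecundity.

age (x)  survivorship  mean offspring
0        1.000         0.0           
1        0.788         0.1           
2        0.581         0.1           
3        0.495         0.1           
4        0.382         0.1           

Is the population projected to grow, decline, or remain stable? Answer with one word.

declining

R0 = Σ lx·mx = 0 + 0.0788 + 0.0581 + 0.0495 + 0.0382 = 0.2246
R0 < 1, so the population is declining.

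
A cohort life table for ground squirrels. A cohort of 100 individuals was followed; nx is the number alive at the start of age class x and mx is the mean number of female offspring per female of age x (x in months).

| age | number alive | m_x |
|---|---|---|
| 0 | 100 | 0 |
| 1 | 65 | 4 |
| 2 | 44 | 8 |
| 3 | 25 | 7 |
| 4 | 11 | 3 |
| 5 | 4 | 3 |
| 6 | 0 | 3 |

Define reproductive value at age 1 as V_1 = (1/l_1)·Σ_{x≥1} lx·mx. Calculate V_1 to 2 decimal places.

12.80

lx = nx/n0 = nx/100: 1, 0.65, 0.44, 0.25, 0.11, 0.04, 0
lx·mx for x ≥ 1: 2.6, 3.52, 1.75, 0.33, 0.12, 0 → sum = 8.32
V_1 = 8.32 / l_1 = 8.32 / 0.65 = 12.8 → 12.80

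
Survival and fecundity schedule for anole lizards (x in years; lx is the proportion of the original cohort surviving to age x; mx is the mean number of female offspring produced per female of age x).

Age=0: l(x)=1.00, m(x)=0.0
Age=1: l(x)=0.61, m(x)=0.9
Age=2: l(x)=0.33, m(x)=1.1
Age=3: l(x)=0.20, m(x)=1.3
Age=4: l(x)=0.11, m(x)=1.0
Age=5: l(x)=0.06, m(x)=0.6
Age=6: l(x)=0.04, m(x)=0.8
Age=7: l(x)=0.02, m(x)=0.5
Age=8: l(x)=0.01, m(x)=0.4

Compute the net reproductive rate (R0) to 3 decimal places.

1.364

lx·mx by age: 0, 0.549, 0.363, 0.26, 0.11, 0.036, 0.032, 0.01, 0.004
R0 = Σ lx·mx = 1.364 → 1.364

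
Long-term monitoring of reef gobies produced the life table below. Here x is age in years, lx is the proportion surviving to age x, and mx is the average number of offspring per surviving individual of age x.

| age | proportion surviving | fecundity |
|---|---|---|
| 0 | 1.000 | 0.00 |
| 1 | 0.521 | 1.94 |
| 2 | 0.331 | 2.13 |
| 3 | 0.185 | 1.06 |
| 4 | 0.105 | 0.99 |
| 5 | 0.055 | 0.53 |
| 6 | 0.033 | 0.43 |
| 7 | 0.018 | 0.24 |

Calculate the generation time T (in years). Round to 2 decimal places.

lx·mx: 0, 1.01074, 0.70503, 0.1961, 0.10395, 0.02915, 0.01419, 0.00432 → R0 = 2.06348
x·lx·mx: 0, 1.01074, 1.41006, 0.5883, 0.4158, 0.14575, 0.08514, 0.03024 → Σ = 3.68603
T = 3.68603 / 2.06348 = 1.786317… → 1.79

1.79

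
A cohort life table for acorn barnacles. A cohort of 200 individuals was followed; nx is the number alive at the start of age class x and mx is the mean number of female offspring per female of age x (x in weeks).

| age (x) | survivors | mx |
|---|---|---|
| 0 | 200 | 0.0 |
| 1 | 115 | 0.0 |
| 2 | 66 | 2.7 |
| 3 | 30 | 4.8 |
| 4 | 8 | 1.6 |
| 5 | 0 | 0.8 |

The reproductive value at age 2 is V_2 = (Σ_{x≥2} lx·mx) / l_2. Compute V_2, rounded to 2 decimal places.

5.08

lx = nx/n0 = nx/200: 1, 0.575, 0.33, 0.15, 0.04, 0
lx·mx for x ≥ 2: 0.891, 0.72, 0.064, 0 → sum = 1.675
V_2 = 1.675 / l_2 = 1.675 / 0.33 = 5.075758… → 5.08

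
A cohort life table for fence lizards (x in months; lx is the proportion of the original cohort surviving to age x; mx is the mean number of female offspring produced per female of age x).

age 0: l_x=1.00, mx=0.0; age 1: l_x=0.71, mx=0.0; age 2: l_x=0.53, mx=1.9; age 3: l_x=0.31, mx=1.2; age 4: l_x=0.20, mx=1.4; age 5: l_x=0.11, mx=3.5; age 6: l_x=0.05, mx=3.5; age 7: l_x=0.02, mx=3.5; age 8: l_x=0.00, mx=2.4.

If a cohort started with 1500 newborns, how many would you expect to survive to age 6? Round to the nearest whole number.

75

Expected survivors = N0 · l_6 = 1500 × 0.05 = 75 → 75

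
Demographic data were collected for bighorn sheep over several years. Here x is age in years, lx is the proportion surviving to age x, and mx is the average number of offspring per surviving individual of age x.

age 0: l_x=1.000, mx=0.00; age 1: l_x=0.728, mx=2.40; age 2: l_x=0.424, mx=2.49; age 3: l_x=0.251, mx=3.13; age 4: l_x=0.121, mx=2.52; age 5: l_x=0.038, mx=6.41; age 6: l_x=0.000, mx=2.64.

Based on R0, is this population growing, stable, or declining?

R0 = Σ lx·mx = 0 + 1.7472 + 1.05576 + 0.78563 + 0.30492 + 0.24358 + 0 = 4.13709
R0 > 1, so the population is growing.

growing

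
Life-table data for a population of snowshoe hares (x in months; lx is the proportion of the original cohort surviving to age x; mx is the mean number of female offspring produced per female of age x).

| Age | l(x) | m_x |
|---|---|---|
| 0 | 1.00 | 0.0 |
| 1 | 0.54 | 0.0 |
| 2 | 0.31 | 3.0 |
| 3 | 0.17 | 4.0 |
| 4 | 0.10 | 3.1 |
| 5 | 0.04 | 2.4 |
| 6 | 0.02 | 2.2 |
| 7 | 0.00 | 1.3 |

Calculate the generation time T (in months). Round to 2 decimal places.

lx·mx: 0, 0, 0.93, 0.68, 0.31, 0.096, 0.044, 0 → R0 = 2.06
x·lx·mx: 0, 0, 1.86, 2.04, 1.24, 0.48, 0.264, 0 → Σ = 5.884
T = 5.884 / 2.06 = 2.856311… → 2.86

2.86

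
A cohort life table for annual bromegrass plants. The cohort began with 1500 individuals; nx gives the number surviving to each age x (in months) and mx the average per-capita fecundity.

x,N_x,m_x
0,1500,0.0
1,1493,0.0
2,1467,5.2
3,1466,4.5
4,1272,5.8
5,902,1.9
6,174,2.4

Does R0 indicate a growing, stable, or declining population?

lx = nx/n0 = nx/1500: 1, 0.99533…, 0.978, 0.97733…, 0.848, 0.60133…, 0.116
R0 = Σ lx·mx = 0 + 0 + 5.0856 + 4.398… + 4.9184 + 1.142533… + 0.2784 = 15.822933…
R0 > 1, so the population is growing.

growing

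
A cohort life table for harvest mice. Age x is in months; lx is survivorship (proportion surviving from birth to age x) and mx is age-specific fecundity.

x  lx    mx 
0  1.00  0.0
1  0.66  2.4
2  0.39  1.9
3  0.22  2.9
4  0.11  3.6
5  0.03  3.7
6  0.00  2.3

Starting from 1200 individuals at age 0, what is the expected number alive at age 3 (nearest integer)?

264

Expected survivors = N0 · l_3 = 1200 × 0.22 = 264 → 264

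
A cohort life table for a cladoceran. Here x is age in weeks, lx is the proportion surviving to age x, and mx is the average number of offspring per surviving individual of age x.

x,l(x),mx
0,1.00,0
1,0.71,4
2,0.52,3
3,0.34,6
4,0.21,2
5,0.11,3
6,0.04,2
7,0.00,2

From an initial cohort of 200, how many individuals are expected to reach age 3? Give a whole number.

Expected survivors = N0 · l_3 = 200 × 0.34 = 68 → 68

68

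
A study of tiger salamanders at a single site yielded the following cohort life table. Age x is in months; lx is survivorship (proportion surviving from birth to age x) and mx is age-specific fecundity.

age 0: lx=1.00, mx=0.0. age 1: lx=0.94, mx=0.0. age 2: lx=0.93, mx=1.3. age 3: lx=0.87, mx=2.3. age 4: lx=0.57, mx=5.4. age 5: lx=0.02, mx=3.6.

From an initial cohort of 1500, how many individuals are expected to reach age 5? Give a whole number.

Expected survivors = N0 · l_5 = 1500 × 0.02 = 30 → 30

30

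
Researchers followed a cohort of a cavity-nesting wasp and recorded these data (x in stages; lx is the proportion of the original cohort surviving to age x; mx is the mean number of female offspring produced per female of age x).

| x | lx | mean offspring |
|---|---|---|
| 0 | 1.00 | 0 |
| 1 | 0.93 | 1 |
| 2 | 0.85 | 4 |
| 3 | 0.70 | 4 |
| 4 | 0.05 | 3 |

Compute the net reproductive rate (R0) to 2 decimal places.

lx·mx by age: 0, 0.93, 3.4, 2.8, 0.15
R0 = Σ lx·mx = 7.28 → 7.28

7.28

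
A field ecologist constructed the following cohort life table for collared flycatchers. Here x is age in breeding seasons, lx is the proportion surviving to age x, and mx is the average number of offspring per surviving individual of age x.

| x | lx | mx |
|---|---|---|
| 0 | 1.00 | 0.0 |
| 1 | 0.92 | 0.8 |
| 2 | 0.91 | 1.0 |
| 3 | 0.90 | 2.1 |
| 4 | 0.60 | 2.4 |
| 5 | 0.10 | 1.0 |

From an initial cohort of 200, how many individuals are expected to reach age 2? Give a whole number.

Expected survivors = N0 · l_2 = 200 × 0.91 = 182 → 182

182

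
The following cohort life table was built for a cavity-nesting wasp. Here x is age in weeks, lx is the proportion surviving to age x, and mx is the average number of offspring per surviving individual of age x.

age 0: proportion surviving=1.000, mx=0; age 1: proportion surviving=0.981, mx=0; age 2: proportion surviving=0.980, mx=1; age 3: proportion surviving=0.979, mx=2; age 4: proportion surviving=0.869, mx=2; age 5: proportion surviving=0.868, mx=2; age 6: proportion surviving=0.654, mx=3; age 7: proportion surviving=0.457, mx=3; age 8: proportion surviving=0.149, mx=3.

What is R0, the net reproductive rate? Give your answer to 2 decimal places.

10.19

lx·mx by age: 0, 0, 0.98, 1.958, 1.738, 1.736, 1.962, 1.371, 0.447
R0 = Σ lx·mx = 10.192 → 10.19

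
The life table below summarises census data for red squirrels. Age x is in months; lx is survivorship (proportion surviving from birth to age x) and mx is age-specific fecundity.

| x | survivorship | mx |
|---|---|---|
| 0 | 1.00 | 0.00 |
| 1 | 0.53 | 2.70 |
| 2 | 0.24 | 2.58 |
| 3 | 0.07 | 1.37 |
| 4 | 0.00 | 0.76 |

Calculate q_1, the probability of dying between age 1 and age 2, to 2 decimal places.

0.55

q_1 = (l_1 − l_2) / l_1 = (0.53 − 0.24) / 0.53
     = 0.29 / 0.53 = 0.54717… → 0.55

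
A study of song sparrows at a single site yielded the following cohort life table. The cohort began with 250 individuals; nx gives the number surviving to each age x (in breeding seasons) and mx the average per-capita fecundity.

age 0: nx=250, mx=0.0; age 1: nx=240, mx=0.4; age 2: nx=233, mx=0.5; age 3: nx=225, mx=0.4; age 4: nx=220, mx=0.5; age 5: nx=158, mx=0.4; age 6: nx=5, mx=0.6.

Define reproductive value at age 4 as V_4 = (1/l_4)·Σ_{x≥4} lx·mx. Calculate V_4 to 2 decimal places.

0.80

lx = nx/n0 = nx/250: 1, 0.96, 0.932, 0.9, 0.88, 0.632, 0.02
lx·mx for x ≥ 4: 0.44, 0.2528, 0.012 → sum = 0.7048
V_4 = 0.7048 / l_4 = 0.7048 / 0.88 = 0.800909… → 0.80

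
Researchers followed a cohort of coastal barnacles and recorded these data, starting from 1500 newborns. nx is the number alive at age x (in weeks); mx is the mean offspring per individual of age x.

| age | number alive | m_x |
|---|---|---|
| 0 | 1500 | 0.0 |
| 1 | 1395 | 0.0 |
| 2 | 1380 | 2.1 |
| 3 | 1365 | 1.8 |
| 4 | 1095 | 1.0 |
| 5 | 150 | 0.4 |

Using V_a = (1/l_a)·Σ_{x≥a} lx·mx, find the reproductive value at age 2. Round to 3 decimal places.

4.717

lx = nx/n0 = nx/1500: 1, 0.93, 0.92, 0.91, 0.73, 0.1
lx·mx for x ≥ 2: 1.932, 1.638, 0.73, 0.04 → sum = 4.34
V_2 = 4.34 / l_2 = 4.34 / 0.92 = 4.717391… → 4.717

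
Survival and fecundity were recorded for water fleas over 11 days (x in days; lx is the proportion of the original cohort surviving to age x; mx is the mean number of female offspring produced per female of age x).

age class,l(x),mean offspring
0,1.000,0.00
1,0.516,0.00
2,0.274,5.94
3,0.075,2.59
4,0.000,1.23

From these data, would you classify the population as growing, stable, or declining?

R0 = Σ lx·mx = 0 + 0 + 1.62756 + 0.19425 + 0 = 1.82181
R0 > 1, so the population is growing.

growing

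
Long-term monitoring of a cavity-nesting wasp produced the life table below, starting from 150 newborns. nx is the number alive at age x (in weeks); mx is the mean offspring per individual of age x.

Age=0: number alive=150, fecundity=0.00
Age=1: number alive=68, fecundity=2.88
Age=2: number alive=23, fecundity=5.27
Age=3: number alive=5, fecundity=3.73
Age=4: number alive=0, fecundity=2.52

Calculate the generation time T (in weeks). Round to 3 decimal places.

lx = nx/n0 = nx/150: 1, 0.45333…, 0.15333…, 0.03333…, 0
lx·mx: 0, 1.3056…, 0.808067…, 0.124333…, 0 → R0 = 2.238…
x·lx·mx: 0, 1.3056…, 1.616133…, 0.373…, 0 → Σ = 3.294733…
T = 3.294733… / 2.238… = 1.472178… → 1.472

1.472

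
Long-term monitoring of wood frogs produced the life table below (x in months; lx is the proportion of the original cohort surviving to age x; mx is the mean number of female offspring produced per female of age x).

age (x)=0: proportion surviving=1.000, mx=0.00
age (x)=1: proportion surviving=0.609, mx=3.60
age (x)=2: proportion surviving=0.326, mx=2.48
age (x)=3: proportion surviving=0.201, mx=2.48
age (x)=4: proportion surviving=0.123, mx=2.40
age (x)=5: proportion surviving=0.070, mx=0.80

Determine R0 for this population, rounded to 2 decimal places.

lx·mx by age: 0, 2.1924, 0.80848, 0.49848, 0.2952, 0.056
R0 = Σ lx·mx = 3.85056 → 3.85

3.85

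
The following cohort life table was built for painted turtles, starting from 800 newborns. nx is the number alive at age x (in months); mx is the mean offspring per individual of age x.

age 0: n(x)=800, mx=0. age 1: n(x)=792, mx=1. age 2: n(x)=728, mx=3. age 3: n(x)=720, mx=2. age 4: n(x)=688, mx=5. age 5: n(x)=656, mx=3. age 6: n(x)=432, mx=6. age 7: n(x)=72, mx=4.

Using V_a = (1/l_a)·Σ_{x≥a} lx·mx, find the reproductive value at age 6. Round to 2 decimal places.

6.67

lx = nx/n0 = nx/800: 1, 0.99, 0.91, 0.9, 0.86, 0.82, 0.54, 0.09
lx·mx for x ≥ 6: 3.24, 0.36 → sum = 3.6
V_6 = 3.6 / l_6 = 3.6 / 0.54 = 6.666667… → 6.67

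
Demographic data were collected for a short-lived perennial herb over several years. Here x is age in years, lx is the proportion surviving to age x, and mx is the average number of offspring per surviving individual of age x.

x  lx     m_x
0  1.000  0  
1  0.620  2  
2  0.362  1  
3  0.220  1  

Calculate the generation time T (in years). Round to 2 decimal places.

lx·mx: 0, 1.24, 0.362, 0.22 → R0 = 1.822
x·lx·mx: 0, 1.24, 0.724, 0.66 → Σ = 2.624
T = 2.624 / 1.822 = 1.440176… → 1.44

1.44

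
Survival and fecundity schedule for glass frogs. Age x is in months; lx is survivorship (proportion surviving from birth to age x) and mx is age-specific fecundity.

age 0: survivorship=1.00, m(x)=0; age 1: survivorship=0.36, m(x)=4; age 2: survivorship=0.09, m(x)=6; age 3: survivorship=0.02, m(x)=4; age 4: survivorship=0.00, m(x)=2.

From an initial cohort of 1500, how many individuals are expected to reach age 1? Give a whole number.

540

Expected survivors = N0 · l_1 = 1500 × 0.36 = 540 → 540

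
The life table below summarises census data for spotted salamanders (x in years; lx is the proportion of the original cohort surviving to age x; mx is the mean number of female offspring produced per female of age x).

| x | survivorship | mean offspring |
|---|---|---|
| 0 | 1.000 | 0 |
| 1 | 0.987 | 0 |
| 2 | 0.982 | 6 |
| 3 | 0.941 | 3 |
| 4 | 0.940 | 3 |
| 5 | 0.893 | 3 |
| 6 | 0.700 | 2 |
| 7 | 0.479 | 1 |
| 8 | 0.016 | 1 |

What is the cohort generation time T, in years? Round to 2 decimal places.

lx·mx: 0, 0, 5.892, 2.823, 2.82, 2.679, 1.4, 0.479, 0.016 → R0 = 16.109
x·lx·mx: 0, 0, 11.784, 8.469, 11.28, 13.395, 8.4, 3.353, 0.128 → Σ = 56.809
T = 56.809 / 16.109 = 3.526538… → 3.53

3.53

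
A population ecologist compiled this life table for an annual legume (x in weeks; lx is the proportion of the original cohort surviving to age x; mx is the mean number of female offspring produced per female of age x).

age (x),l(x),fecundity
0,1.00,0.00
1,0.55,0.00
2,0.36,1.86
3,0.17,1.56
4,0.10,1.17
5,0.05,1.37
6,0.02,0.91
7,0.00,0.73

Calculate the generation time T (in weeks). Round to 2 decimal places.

lx·mx: 0, 0, 0.6696, 0.2652, 0.117, 0.0685, 0.0182, 0 → R0 = 1.1385
x·lx·mx: 0, 0, 1.3392, 0.7956, 0.468, 0.3425, 0.1092, 0 → Σ = 3.0545
T = 3.0545 / 1.1385 = 2.682916… → 2.68

2.68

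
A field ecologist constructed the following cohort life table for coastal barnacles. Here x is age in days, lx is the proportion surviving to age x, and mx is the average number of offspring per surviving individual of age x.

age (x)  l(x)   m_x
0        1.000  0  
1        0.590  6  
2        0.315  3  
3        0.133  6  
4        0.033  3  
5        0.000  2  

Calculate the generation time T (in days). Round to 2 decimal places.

lx·mx: 0, 3.54, 0.945, 0.798, 0.099, 0 → R0 = 5.382
x·lx·mx: 0, 3.54, 1.89, 2.394, 0.396, 0 → Σ = 8.22
T = 8.22 / 5.382 = 1.527313… → 1.53

1.53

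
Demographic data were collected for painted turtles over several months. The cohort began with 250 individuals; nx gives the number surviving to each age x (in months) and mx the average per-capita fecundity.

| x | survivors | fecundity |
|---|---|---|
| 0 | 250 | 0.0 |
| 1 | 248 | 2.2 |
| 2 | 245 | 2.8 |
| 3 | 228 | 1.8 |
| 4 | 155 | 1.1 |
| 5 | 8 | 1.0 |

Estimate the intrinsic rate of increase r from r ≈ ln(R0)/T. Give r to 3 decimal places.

0.934

lx = nx/n0 = nx/250: 1, 0.992, 0.98, 0.912, 0.62, 0.032
R0 = Σ lx·mx = 0 + 2.1824 + 2.744 + 1.6416 + 0.682 + 0.032 = 7.282
Σ x·lx·mx = 15.4832; T = 15.4832/7.282 = 2.12623…
r ≈ ln(R0)/T = ln(7.282)/2.12623… = 0.93377… → 0.934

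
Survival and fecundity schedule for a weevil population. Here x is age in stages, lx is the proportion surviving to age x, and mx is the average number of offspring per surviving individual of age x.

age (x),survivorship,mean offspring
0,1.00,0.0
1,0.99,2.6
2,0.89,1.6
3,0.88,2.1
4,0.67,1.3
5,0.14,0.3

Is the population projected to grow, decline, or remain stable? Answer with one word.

R0 = Σ lx·mx = 0 + 2.574 + 1.424 + 1.848 + 0.871 + 0.042 = 6.759
R0 > 1, so the population is growing.

growing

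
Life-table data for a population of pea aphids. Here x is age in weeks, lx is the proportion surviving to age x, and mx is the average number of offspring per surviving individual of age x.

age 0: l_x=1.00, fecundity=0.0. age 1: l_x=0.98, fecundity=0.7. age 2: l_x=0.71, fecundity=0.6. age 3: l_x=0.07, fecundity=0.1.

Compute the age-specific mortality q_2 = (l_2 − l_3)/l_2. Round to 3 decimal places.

0.901

q_2 = (l_2 − l_3) / l_2 = (0.71 − 0.07) / 0.71
     = 0.64 / 0.71 = 0.901408… → 0.901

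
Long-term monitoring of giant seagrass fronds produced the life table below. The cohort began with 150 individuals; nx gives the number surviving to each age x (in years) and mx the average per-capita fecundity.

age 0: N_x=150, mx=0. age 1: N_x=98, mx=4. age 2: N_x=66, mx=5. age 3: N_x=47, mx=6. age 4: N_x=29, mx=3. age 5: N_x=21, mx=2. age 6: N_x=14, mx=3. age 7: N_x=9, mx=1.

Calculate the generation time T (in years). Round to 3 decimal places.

2.340

lx = nx/n0 = nx/150: 1, 0.65333…, 0.44, 0.31333…, 0.19333…, 0.14, 0.09333…, 0.06
lx·mx: 0, 2.613333…, 2.2, 1.88…, 0.58…, 0.28, 0.28…, 0.06 → R0 = 7.893333…
x·lx·mx: 0, 2.613333…, 4.4, 5.64…, 2.32…, 1.4, 1.68…, 0.42 → Σ = 18.473333…
T = 18.473333… / 7.893333… = 2.340372… → 2.340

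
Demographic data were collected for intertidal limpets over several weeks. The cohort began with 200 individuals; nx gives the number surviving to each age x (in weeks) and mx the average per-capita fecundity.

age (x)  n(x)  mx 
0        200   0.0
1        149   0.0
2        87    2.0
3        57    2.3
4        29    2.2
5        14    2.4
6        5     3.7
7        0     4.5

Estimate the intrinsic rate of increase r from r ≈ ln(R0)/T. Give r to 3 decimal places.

lx = nx/n0 = nx/200: 1, 0.745, 0.435, 0.285, 0.145, 0.07, 0.025, 0
R0 = Σ lx·mx = 0 + 0 + 0.87 + 0.6555 + 0.319 + 0.168 + 0.0925 + 0 = 2.105
Σ x·lx·mx = 6.3775; T = 6.3775/2.105 = 3.02969…
r ≈ ln(R0)/T = ln(2.105)/3.02969… = 0.24567… → 0.246

0.246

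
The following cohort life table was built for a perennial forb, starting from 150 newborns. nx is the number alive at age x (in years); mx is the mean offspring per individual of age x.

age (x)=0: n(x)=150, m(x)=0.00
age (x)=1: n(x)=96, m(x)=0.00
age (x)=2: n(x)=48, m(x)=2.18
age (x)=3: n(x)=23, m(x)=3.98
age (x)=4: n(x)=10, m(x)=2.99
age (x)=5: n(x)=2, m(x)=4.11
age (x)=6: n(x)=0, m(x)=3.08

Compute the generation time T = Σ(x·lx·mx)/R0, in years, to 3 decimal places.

2.751

lx = nx/n0 = nx/150: 1, 0.64, 0.32, 0.15333…, 0.06667…, 0.01333…, 0
lx·mx: 0, 0, 0.6976, 0.610267…, 0.199333…, 0.0548…, 0 → R0 = 1.562…
x·lx·mx: 0, 0, 1.3952, 1.8308…, 0.797333…, 0.274…, 0 → Σ = 4.297333…
T = 4.297333… / 1.562… = 2.751174… → 2.751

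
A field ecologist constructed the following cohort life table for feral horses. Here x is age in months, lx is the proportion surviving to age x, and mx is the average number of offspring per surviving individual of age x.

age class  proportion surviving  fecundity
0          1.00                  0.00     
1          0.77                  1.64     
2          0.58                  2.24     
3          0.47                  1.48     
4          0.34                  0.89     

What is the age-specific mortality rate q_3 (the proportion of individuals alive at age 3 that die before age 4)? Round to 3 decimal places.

q_3 = (l_3 − l_4) / l_3 = (0.47 − 0.34) / 0.47
     = 0.13 / 0.47 = 0.276596… → 0.277

0.277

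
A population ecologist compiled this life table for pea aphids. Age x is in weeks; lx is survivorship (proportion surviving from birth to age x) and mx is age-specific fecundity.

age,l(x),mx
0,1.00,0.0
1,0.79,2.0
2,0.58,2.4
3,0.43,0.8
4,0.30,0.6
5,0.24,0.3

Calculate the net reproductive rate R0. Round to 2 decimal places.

lx·mx by age: 0, 1.58, 1.392, 0.344, 0.18, 0.072
R0 = Σ lx·mx = 3.568 → 3.57

3.57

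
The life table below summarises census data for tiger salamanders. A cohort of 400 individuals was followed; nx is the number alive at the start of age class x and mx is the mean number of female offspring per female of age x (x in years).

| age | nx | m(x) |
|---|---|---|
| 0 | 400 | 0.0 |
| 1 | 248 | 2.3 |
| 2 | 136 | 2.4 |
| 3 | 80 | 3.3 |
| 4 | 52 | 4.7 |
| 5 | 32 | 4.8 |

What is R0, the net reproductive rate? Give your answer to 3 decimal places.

3.897

lx = nx/n0 = nx/400: 1, 0.62, 0.34, 0.2, 0.13, 0.08
lx·mx by age: 0, 1.426, 0.816, 0.66, 0.611, 0.384
R0 = Σ lx·mx = 3.897 → 3.897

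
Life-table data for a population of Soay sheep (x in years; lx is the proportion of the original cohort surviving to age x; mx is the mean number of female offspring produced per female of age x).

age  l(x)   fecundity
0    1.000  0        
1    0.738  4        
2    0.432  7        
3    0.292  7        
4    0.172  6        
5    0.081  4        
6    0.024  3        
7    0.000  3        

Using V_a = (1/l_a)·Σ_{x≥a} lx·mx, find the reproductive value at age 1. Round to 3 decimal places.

12.802

lx·mx for x ≥ 1: 2.952, 3.024, 2.044, 1.032, 0.324, 0.072, 0 → sum = 9.448
V_1 = 9.448 / l_1 = 9.448 / 0.738 = 12.802168… → 12.802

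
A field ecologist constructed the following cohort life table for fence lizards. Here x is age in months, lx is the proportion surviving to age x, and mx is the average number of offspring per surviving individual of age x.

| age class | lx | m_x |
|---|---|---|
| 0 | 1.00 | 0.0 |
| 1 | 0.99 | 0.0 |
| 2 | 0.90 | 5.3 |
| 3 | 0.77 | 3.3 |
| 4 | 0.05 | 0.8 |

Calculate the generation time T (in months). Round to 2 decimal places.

lx·mx: 0, 0, 4.77, 2.541, 0.04 → R0 = 7.351
x·lx·mx: 0, 0, 9.54, 7.623, 0.16 → Σ = 17.323
T = 17.323 / 7.351 = 2.35655… → 2.36

2.36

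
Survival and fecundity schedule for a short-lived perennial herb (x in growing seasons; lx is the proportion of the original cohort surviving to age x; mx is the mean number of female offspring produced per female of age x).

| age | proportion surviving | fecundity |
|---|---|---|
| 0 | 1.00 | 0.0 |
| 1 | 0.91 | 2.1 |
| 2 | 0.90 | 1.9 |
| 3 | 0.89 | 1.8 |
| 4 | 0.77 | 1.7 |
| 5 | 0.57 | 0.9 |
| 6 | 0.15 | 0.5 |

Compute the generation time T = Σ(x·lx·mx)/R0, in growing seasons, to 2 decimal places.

lx·mx: 0, 1.911, 1.71, 1.602, 1.309, 0.513, 0.075 → R0 = 7.12
x·lx·mx: 0, 1.911, 3.42, 4.806, 5.236, 2.565, 0.45 → Σ = 18.388
T = 18.388 / 7.12 = 2.582584… → 2.58

2.58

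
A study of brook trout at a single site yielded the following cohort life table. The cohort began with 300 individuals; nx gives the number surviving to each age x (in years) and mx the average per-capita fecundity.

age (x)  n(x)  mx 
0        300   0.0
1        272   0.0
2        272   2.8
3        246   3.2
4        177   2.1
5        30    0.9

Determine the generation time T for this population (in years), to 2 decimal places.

2.83

lx = nx/n0 = nx/300: 1, 0.90667…, 0.90667…, 0.82, 0.59, 0.1
lx·mx: 0, 0, 2.538667…, 2.624, 1.239, 0.09 → R0 = 6.491667…
x·lx·mx: 0, 0, 5.077333…, 7.872, 4.956, 0.45 → Σ = 18.355333…
T = 18.355333… / 6.491667… = 2.827522… → 2.83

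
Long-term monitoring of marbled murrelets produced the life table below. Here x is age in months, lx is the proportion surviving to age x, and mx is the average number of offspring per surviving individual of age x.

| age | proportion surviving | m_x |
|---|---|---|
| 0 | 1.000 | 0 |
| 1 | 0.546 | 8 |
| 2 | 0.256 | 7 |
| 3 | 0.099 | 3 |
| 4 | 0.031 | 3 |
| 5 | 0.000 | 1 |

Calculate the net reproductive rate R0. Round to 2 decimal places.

lx·mx by age: 0, 4.368, 1.792, 0.297, 0.093, 0
R0 = Σ lx·mx = 6.55 → 6.55

6.55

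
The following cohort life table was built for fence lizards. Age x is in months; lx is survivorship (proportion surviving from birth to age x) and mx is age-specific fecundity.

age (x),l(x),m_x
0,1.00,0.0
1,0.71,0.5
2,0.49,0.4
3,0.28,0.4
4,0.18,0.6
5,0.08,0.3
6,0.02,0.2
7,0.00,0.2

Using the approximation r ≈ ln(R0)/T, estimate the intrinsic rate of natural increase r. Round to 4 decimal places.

R0 = Σ lx·mx = 0 + 0.355 + 0.196 + 0.112 + 0.108 + 0.024 + 0.004 + 0 = 0.799
Σ x·lx·mx = 1.659; T = 1.659/0.799 = 2.07635…
r ≈ ln(R0)/T = ln(0.799)/2.07635… = -0.108072… → -0.1081

-0.1081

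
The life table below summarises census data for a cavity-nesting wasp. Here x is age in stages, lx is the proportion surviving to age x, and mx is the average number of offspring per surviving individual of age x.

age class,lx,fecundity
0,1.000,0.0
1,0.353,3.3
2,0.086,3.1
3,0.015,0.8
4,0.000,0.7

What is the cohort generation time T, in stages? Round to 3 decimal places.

lx·mx: 0, 1.1649, 0.2666, 0.012, 0 → R0 = 1.4435
x·lx·mx: 0, 1.1649, 0.5332, 0.036, 0 → Σ = 1.7341
T = 1.7341 / 1.4435 = 1.201316… → 1.201

1.201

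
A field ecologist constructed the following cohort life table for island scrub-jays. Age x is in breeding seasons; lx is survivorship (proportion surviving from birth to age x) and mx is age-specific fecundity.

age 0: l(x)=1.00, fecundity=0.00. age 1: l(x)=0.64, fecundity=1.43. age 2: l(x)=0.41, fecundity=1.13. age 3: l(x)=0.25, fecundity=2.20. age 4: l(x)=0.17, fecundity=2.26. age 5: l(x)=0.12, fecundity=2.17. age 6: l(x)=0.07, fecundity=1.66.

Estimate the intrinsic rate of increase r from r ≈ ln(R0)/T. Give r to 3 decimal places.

R0 = Σ lx·mx = 0 + 0.9152 + 0.4633 + 0.55 + 0.3842 + 0.2604 + 0.1162 = 2.6893
Σ x·lx·mx = 7.0278; T = 7.0278/2.6893 = 2.61325…
r ≈ ln(R0)/T = ln(2.6893)/2.61325… = 0.37856… → 0.379

0.379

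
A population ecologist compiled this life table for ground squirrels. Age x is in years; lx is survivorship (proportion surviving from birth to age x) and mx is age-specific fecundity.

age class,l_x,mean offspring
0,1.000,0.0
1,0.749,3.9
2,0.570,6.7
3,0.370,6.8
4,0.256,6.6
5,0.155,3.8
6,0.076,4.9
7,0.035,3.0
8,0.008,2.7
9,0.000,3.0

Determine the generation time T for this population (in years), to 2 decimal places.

lx·mx: 0, 2.9211, 3.819, 2.516, 1.6896, 0.589, 0.3724, 0.105, 0.0216, 0 → R0 = 12.0337
x·lx·mx: 0, 2.9211, 7.638, 7.548, 6.7584, 2.945, 2.2344, 0.735, 0.1728, 0 → Σ = 30.9527
T = 30.9527 / 12.0337 = 2.572168… → 2.57

2.57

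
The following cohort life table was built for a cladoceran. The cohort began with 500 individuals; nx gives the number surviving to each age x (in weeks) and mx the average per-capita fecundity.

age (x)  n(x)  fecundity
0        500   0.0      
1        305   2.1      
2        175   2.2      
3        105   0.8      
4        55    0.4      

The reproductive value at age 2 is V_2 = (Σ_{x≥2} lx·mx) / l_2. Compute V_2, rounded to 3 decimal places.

lx = nx/n0 = nx/500: 1, 0.61, 0.35, 0.21, 0.11
lx·mx for x ≥ 2: 0.77, 0.168, 0.044 → sum = 0.982
V_2 = 0.982 / l_2 = 0.982 / 0.35 = 2.805714… → 2.806

2.806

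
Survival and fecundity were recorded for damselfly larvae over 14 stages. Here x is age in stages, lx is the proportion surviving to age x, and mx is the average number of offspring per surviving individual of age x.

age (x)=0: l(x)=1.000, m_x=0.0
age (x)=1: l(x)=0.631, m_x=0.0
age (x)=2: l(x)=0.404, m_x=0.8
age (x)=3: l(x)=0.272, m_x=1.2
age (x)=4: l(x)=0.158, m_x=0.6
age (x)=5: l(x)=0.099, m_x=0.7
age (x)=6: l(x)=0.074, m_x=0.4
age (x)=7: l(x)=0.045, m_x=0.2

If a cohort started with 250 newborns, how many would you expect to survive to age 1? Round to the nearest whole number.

158

Expected survivors = N0 · l_1 = 250 × 0.631 = 157.75 → 158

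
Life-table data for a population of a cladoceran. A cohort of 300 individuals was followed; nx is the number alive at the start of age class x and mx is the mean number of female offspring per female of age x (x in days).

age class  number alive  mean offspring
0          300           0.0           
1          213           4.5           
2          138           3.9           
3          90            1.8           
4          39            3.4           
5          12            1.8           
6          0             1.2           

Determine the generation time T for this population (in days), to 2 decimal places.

lx = nx/n0 = nx/300: 1, 0.71, 0.46, 0.3, 0.13, 0.04, 0
lx·mx: 0, 3.195, 1.794, 0.54, 0.442, 0.072, 0 → R0 = 6.043
x·lx·mx: 0, 3.195, 3.588, 1.62, 1.768, 0.36, 0 → Σ = 10.531
T = 10.531 / 6.043 = 1.742677… → 1.74

1.74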